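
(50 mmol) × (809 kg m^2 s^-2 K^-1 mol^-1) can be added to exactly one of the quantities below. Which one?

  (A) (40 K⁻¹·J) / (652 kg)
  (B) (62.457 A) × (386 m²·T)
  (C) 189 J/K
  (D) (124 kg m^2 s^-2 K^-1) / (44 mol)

Reference: [mol] · [kg·m²·s⁻²·K⁻¹·mol⁻¹] = kg·m²·s⁻²·K⁻¹.
Each option:
  (A) [kg·m²·s⁻²·K⁻¹] / [kg] = m²·s⁻²·K⁻¹
  (B) [A] · [kg·m²·s⁻²·A⁻¹] = kg·m²·s⁻²
  (C) J·K⁻¹ = N·m·K⁻¹ = kg·m²·s⁻²·K⁻¹  ← same
  (D) [kg·m²·s⁻²·K⁻¹] / [mol] = kg·m²·s⁻²·K⁻¹·mol⁻¹
Only (C) matches kg·m²·s⁻²·K⁻¹.

(C)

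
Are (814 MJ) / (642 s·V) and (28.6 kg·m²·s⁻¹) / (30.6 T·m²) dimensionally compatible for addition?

No

Work out the base dimensions of each:
  (814 MJ) / (642 s·V):  [kg·m²·s⁻²] / [kg·m²·s⁻²·A⁻¹] = A
  (28.6 kg·m²·s⁻¹) / (30.6 T·m²):  [kg·m²·s⁻¹] / [kg·m²·s⁻²·A⁻¹] = s·A
A ≠ s·A, so they cannot be added.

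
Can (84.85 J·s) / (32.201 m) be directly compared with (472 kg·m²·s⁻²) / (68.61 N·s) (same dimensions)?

No

In SI base units:
  (84.85 J·s) / (32.201 m):  [kg·m²·s⁻¹] / [m] = kg·m·s⁻¹
  (472 kg·m²·s⁻²) / (68.61 N·s):  [kg·m²·s⁻²] / [kg·m·s⁻¹] = m·s⁻¹
kg·m·s⁻¹ ≠ m·s⁻¹, so they cannot be added.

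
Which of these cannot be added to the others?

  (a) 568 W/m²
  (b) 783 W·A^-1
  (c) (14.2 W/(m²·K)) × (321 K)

Work out the base dimensions of each:
  (a) W·m⁻² = J·s⁻¹·m⁻² = kg·s⁻³
  (b) W·A⁻¹ = J·s⁻¹·A⁻¹ = kg·m²·s⁻³·A⁻¹
  (c) [kg·s⁻³·K⁻¹] · [K] = kg·s⁻³
All reduce to kg·s⁻³ except (b), which is kg·m²·s⁻³·A⁻¹.

(b)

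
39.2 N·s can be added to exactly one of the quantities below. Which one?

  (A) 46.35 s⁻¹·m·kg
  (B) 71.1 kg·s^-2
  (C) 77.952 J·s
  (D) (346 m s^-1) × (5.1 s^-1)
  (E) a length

Reference: N·s = kg·m·s⁻²·s = kg·m·s⁻¹.
Each option:
  (A) kg·m·s⁻¹  ← same
  (B) kg·s⁻²
  (C) J·s = N·m·s = kg·m²·s⁻¹
  (D) [m·s⁻¹] · [s⁻¹] = m·s⁻²
  (E) [length] = m
Only (A) matches kg·m·s⁻¹.

(A)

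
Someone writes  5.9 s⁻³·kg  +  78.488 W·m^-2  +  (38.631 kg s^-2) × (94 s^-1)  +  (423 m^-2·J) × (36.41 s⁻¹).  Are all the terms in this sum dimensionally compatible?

Yes

Expand each in SI base units:
  5.9 s⁻³·kg:  kg·s⁻³
  78.488 W·m^-2:  W·m⁻² = J·s⁻¹·m⁻² = kg·s⁻³
  (38.631 kg s^-2) × (94 s^-1):  [kg·s⁻²] · [s⁻¹] = kg·s⁻³
  (423 m^-2·J) × (36.41 s⁻¹):  [kg·s⁻²] · [s⁻¹] = kg·s⁻³
Every term reduces to kg·s⁻³.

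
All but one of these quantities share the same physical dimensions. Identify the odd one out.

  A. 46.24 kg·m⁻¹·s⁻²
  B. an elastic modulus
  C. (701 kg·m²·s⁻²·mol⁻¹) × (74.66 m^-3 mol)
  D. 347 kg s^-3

Dimensions:
  A. kg·m⁻¹·s⁻²
  B. [elastic modulus] = kg·m⁻¹·s⁻²
  C. [kg·m²·s⁻²·mol⁻¹] · [m⁻³·mol] = kg·m⁻¹·s⁻²
  D. kg·s⁻³
All reduce to kg·m⁻¹·s⁻² except D., which is kg·s⁻³.

D.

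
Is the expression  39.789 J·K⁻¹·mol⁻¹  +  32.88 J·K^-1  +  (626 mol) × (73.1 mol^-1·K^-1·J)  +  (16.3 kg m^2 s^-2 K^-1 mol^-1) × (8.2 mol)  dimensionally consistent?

No

Reduce each to base SI dimensions:
  39.789 J·K⁻¹·mol⁻¹:  J·mol⁻¹·K⁻¹ = N·m·mol⁻¹·K⁻¹ = kg·m²·s⁻²·K⁻¹·mol⁻¹
  32.88 J·K^-1:  J·K⁻¹ = N·m·K⁻¹ = kg·m²·s⁻²·K⁻¹
  (626 mol) × (73.1 mol^-1·K^-1·J):  [mol] · [kg·m²·s⁻²·K⁻¹·mol⁻¹] = kg·m²·s⁻²·K⁻¹
  (16.3 kg m^2 s^-2 K^-1 mol^-1) × (8.2 mol):  [kg·m²·s⁻²·K⁻¹·mol⁻¹] · [mol] = kg·m²·s⁻²·K⁻¹
The terms do not share a single dimension (kg·m²·s⁻²·K⁻¹ vs kg·m²·s⁻²·K⁻¹·mol⁻¹).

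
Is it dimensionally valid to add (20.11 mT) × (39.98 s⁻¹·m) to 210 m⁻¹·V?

Yes

Work out the base dimensions of each:
  (20.11 mT) × (39.98 s⁻¹·m):  [kg·s⁻²·A⁻¹] · [m·s⁻¹] = kg·m·s⁻³·A⁻¹
  210 m⁻¹·V:  V·m⁻¹ = J·C⁻¹·m⁻¹ = kg·m·s⁻³·A⁻¹
Both are kg·m·s⁻³·A⁻¹, so they have the same dimensions and can be added.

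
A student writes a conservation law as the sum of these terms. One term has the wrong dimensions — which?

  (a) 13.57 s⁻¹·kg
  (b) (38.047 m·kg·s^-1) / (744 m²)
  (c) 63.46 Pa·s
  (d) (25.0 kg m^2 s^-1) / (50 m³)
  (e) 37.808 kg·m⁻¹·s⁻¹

Expand each in SI base units:
  (a) kg·s⁻¹
  (b) [kg·m·s⁻¹] / [m²] = kg·m⁻¹·s⁻¹
  (c) Pa·s = N·m⁻²·s = kg·m⁻¹·s⁻¹
  (d) [kg·m²·s⁻¹] / [m³] = kg·m⁻¹·s⁻¹
  (e) kg·m⁻¹·s⁻¹
All reduce to kg·m⁻¹·s⁻¹ except (a), which is kg·s⁻¹.

(a)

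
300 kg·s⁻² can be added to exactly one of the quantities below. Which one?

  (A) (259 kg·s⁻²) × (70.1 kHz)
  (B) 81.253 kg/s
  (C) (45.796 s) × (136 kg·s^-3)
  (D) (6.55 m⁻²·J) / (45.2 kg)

Reference: kg·s⁻².
Each option:
  (A) [kg·s⁻²] · [s⁻¹] = kg·s⁻³
  (B) kg·s⁻¹
  (C) [s] · [kg·s⁻³] = kg·s⁻²  ← same
  (D) [kg·s⁻²] / [kg] = s⁻²
Only (C) matches kg·s⁻².

(C)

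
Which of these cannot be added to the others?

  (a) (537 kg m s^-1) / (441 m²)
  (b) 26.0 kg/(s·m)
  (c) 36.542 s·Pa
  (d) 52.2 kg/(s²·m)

Expand each in SI base units:
  (a) [kg·m·s⁻¹] / [m²] = kg·m⁻¹·s⁻¹
  (b) kg·m⁻¹·s⁻¹
  (c) Pa·s = N·m⁻²·s = kg·m⁻¹·s⁻¹
  (d) kg·m⁻¹·s⁻²
All reduce to kg·m⁻¹·s⁻¹ except (d), which is kg·m⁻¹·s⁻².

(d)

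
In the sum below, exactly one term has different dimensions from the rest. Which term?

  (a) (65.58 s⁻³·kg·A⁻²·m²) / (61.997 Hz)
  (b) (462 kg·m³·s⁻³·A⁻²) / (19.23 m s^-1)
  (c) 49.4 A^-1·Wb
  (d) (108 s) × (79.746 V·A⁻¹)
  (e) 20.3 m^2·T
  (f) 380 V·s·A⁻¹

Work out the base dimensions of each:
  (a) [kg·m²·s⁻³·A⁻²] / [s⁻¹] = kg·m²·s⁻²·A⁻²
  (b) [kg·m³·s⁻³·A⁻²] / [m·s⁻¹] = kg·m²·s⁻²·A⁻²
  (c) Wb·A⁻¹ = V·s·A⁻¹ = kg·m²·s⁻²·A⁻²
  (d) [s] · [kg·m²·s⁻³·A⁻²] = kg·m²·s⁻²·A⁻²
  (e) T·m² = Wb·m⁻²·m² = kg·m²·s⁻²·A⁻¹
  (f) V·s·A⁻¹ = J·C⁻¹·s·A⁻¹ = kg·m²·s⁻²·A⁻²
All reduce to kg·m²·s⁻²·A⁻² except (e), which is kg·m²·s⁻²·A⁻¹.

(e)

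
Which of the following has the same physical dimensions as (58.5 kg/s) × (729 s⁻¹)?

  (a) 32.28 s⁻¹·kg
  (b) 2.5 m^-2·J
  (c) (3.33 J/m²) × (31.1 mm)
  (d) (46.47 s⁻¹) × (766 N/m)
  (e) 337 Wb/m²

(b)

Reference: [kg·s⁻¹] · [s⁻¹] = kg·s⁻².
Each option:
  (a) kg·s⁻¹
  (b) J·m⁻² = N·m·m⁻² = kg·s⁻²  ← same
  (c) [kg·s⁻²] · [m] = kg·m·s⁻²
  (d) [s⁻¹] · [kg·s⁻²] = kg·s⁻³
  (e) Wb·m⁻² = V·s·m⁻² = kg·s⁻²·A⁻¹
Only (b) matches kg·s⁻².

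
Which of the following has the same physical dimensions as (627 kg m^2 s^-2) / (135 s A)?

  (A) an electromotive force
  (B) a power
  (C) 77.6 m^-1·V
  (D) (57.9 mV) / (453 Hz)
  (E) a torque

(A)

Reference: [kg·m²·s⁻²] / [s·A] = kg·m²·s⁻³·A⁻¹.
Each option:
  (A) [electromotive force] = kg·m²·s⁻³·A⁻¹  ← same
  (B) [power] = kg·m²·s⁻³
  (C) V·m⁻¹ = J·C⁻¹·m⁻¹ = kg·m·s⁻³·A⁻¹
  (D) [kg·m²·s⁻³·A⁻¹] / [s⁻¹] = kg·m²·s⁻²·A⁻¹
  (E) [torque] = kg·m²·s⁻²
Only (A) matches kg·m²·s⁻³·A⁻¹.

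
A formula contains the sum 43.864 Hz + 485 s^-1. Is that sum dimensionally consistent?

Yes

In SI base units:
  43.864 Hz:  Hz = s⁻¹
  485 s^-1:  s⁻¹
Both are s⁻¹, so they have the same dimensions and can be added.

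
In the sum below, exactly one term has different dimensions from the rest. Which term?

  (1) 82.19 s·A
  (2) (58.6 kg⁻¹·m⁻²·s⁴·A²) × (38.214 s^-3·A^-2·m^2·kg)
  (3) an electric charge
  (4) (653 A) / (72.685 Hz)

(2)

In SI base units:
  (1) A·s = s·A
  (2) [kg⁻¹·m⁻²·s⁴·A²] · [kg·m²·s⁻³·A⁻²] = s
  (3) [electric charge] = s·A
  (4) [A] / [s⁻¹] = s·A
All reduce to s·A except (2), which is s.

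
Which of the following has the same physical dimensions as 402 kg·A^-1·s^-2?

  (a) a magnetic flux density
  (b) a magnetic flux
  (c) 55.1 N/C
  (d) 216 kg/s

(a)

Reference: kg·s⁻²·A⁻¹.
Each option:
  (a) [magnetic flux density] = kg·s⁻²·A⁻¹  ← same
  (b) [magnetic flux] = kg·m²·s⁻²·A⁻¹
  (c) N·C⁻¹ = kg·m·s⁻²·(s·A)⁻¹ = kg·m·s⁻³·A⁻¹
  (d) kg·s⁻¹
Only (a) matches kg·s⁻²·A⁻¹.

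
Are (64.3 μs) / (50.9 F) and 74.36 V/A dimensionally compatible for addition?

Yes

Dimensions:
  (64.3 μs) / (50.9 F):  [s] / [kg⁻¹·m⁻²·s⁴·A²] = kg·m²·s⁻³·A⁻²
  74.36 V/A:  V·A⁻¹ = J·C⁻¹·A⁻¹ = kg·m²·s⁻³·A⁻²
Both are kg·m²·s⁻³·A⁻², so they have the same dimensions and can be added.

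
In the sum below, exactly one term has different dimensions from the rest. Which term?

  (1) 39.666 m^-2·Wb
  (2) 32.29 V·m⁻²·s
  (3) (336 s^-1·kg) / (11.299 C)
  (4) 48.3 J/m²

(4)

Reduce each to base SI dimensions:
  (1) Wb·m⁻² = V·s·m⁻² = kg·s⁻²·A⁻¹
  (2) V·s·m⁻² = J·C⁻¹·s·m⁻² = kg·s⁻²·A⁻¹
  (3) [kg·s⁻¹] / [s·A] = kg·s⁻²·A⁻¹
  (4) J·m⁻² = N·m·m⁻² = kg·s⁻²
All reduce to kg·s⁻²·A⁻¹ except (4), which is kg·s⁻².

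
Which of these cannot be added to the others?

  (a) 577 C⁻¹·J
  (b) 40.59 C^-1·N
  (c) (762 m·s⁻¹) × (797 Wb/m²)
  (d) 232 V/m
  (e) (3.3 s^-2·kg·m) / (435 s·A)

(a)

Dimensions:
  (a) J·C⁻¹ = N·m·(s·A)⁻¹ = kg·m²·s⁻³·A⁻¹
  (b) N·C⁻¹ = kg·m·s⁻²·(s·A)⁻¹ = kg·m·s⁻³·A⁻¹
  (c) [m·s⁻¹] · [kg·s⁻²·A⁻¹] = kg·m·s⁻³·A⁻¹
  (d) V·m⁻¹ = J·C⁻¹·m⁻¹ = kg·m·s⁻³·A⁻¹
  (e) [kg·m·s⁻²] / [s·A] = kg·m·s⁻³·A⁻¹
All reduce to kg·m·s⁻³·A⁻¹ except (a), which is kg·m²·s⁻³·A⁻¹.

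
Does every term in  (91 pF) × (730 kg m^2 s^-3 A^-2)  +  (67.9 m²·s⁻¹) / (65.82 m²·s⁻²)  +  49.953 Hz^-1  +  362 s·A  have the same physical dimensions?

No

Dimensions:
  (91 pF) × (730 kg m^2 s^-3 A^-2):  [kg⁻¹·m⁻²·s⁴·A²] · [kg·m²·s⁻³·A⁻²] = s
  (67.9 m²·s⁻¹) / (65.82 m²·s⁻²):  [m²·s⁻¹] / [m²·s⁻²] = s
  49.953 Hz^-1:  Hz⁻¹ = (s⁻¹)⁻¹ = s
  362 s·A:  A·s = s·A
The terms do not share a single dimension (s vs s·A).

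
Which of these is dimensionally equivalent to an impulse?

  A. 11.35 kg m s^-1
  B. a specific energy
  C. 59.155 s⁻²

Reference: [impulse] = kg·m·s⁻¹.
Each option:
  A. kg·m·s⁻¹  ← same
  B. [specific energy] = m²·s⁻²
  C. s⁻²
Only A. matches kg·m·s⁻¹.

A.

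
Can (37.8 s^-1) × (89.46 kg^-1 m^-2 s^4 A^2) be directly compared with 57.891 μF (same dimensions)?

Reduce each to base SI dimensions:
  (37.8 s^-1) × (89.46 kg^-1 m^-2 s^4 A^2):  [s⁻¹] · [kg⁻¹·m⁻²·s⁴·A²] = kg⁻¹·m⁻²·s³·A²
  57.891 μF:  F = C·V⁻¹ = kg⁻¹·m⁻²·s⁴·A²
kg⁻¹·m⁻²·s³·A² ≠ kg⁻¹·m⁻²·s⁴·A², so they cannot be added.

No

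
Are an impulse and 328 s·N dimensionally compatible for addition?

Yes

Reduce each to base SI dimensions:
  an impulse:  [impulse] = kg·m·s⁻¹
  328 s·N:  N·s = kg·m·s⁻²·s = kg·m·s⁻¹
Both are kg·m·s⁻¹, so they have the same dimensions and can be added.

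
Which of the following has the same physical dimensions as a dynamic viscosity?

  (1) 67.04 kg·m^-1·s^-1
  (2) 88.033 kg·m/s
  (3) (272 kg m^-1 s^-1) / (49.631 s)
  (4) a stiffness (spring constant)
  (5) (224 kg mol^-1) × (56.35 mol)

Reference: [dynamic viscosity] = kg·m⁻¹·s⁻¹.
Each option:
  (1) kg·m⁻¹·s⁻¹  ← same
  (2) kg·m·s⁻¹
  (3) [kg·m⁻¹·s⁻¹] / [s] = kg·m⁻¹·s⁻²
  (4) [stiffness (spring constant)] = kg·s⁻²
  (5) [kg·mol⁻¹] · [mol] = kg
Only (1) matches kg·m⁻¹·s⁻¹.

(1)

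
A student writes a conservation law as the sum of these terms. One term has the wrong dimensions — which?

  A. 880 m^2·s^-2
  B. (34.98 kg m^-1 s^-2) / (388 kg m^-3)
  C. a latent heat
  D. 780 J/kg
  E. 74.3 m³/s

Work out the base dimensions of each:
  A. m²·s⁻²
  B. [kg·m⁻¹·s⁻²] / [kg·m⁻³] = m²·s⁻²
  C. [latent heat] = m²·s⁻²
  D. J·kg⁻¹ = N·m·kg⁻¹ = m²·s⁻²
  E. m³·s⁻¹
All reduce to m²·s⁻² except E., which is m³·s⁻¹.

E.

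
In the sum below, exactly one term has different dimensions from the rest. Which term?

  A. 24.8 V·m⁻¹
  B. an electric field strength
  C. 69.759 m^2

Expand each in SI base units:
  A. V·m⁻¹ = J·C⁻¹·m⁻¹ = kg·m·s⁻³·A⁻¹
  B. [electric field strength] = kg·m·s⁻³·A⁻¹
  C. m²
All reduce to kg·m·s⁻³·A⁻¹ except C., which is m².

C.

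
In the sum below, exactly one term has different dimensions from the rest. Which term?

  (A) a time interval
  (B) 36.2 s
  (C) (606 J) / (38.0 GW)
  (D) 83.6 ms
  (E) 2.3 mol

Dimensions:
  (A) [time interval] = s
  (B) s
  (C) [kg·m²·s⁻²] / [kg·m²·s⁻³] = s
  (D) s
  (E) mol
All reduce to s except (E), which is mol.

(E)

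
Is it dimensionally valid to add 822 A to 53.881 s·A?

No

Work out the base dimensions of each:
  822 A:  A
  53.881 s·A:  A·s = s·A
A ≠ s·A, so they cannot be added.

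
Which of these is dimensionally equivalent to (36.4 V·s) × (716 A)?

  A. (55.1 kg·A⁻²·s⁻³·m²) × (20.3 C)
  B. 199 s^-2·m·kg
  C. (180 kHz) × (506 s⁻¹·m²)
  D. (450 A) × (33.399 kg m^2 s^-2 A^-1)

Reference: [kg·m²·s⁻²·A⁻¹] · [A] = kg·m²·s⁻².
Each option:
  A. [kg·m²·s⁻³·A⁻²] · [s·A] = kg·m²·s⁻²·A⁻¹
  B. kg·m·s⁻²
  C. [s⁻¹] · [m²·s⁻¹] = m²·s⁻²
  D. [A] · [kg·m²·s⁻²·A⁻¹] = kg·m²·s⁻²  ← same
Only D. matches kg·m²·s⁻².

D.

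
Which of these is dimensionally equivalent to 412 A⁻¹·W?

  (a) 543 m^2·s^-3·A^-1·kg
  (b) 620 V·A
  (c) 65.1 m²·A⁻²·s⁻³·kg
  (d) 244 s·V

Reference: W·A⁻¹ = J·s⁻¹·A⁻¹ = kg·m²·s⁻³·A⁻¹.
Each option:
  (a) kg·m²·s⁻³·A⁻¹  ← same
  (b) V·A = J·C⁻¹·A = kg·m²·s⁻³
  (c) kg·m²·s⁻³·A⁻²
  (d) V·s = J·C⁻¹·s = kg·m²·s⁻²·A⁻¹
Only (a) matches kg·m²·s⁻³·A⁻¹.

(a)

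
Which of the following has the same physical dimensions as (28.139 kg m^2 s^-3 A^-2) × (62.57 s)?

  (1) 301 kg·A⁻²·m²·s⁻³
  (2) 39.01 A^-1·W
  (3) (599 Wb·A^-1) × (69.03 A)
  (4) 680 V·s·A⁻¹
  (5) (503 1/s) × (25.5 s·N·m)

(4)

Reference: [kg·m²·s⁻³·A⁻²] · [s] = kg·m²·s⁻²·A⁻².
Each option:
  (1) kg·m²·s⁻³·A⁻²
  (2) W·A⁻¹ = J·s⁻¹·A⁻¹ = kg·m²·s⁻³·A⁻¹
  (3) [kg·m²·s⁻²·A⁻²] · [A] = kg·m²·s⁻²·A⁻¹
  (4) V·s·A⁻¹ = J·C⁻¹·s·A⁻¹ = kg·m²·s⁻²·A⁻²  ← same
  (5) [s⁻¹] · [kg·m²·s⁻¹] = kg·m²·s⁻²
Only (4) matches kg·m²·s⁻²·A⁻².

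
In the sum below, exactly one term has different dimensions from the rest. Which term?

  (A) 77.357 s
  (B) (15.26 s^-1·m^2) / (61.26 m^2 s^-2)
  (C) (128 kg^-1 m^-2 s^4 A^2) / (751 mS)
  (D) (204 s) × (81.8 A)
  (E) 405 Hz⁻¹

Dimensions:
  (A) s
  (B) [m²·s⁻¹] / [m²·s⁻²] = s
  (C) [kg⁻¹·m⁻²·s⁴·A²] / [kg⁻¹·m⁻²·s³·A²] = s
  (D) [s] · [A] = s·A
  (E) Hz⁻¹ = (s⁻¹)⁻¹ = s
All reduce to s except (D), which is s·A.

(D)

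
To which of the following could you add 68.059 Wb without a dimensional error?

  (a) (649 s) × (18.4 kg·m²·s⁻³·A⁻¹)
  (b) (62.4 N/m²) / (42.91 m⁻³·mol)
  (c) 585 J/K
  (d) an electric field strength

Reference: Wb = V·s = kg·m²·s⁻²·A⁻¹.
Each option:
  (a) [s] · [kg·m²·s⁻³·A⁻¹] = kg·m²·s⁻²·A⁻¹  ← same
  (b) [kg·m⁻¹·s⁻²] / [m⁻³·mol] = kg·m²·s⁻²·mol⁻¹
  (c) J·K⁻¹ = N·m·K⁻¹ = kg·m²·s⁻²·K⁻¹
  (d) [electric field strength] = kg·m·s⁻³·A⁻¹
Only (a) matches kg·m²·s⁻²·A⁻¹.

(a)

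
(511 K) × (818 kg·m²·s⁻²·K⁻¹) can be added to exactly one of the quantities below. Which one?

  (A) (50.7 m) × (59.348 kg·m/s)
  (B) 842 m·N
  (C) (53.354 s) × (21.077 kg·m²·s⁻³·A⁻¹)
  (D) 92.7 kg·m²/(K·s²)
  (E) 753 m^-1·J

(B)

Reference: [K] · [kg·m²·s⁻²·K⁻¹] = kg·m²·s⁻².
Each option:
  (A) [m] · [kg·m·s⁻¹] = kg·m²·s⁻¹
  (B) N·m = kg·m·s⁻²·m = kg·m²·s⁻²  ← same
  (C) [s] · [kg·m²·s⁻³·A⁻¹] = kg·m²·s⁻²·A⁻¹
  (D) kg·m²·s⁻²·K⁻¹
  (E) J·m⁻¹ = N·m·m⁻¹ = kg·m·s⁻²
Only (B) matches kg·m²·s⁻².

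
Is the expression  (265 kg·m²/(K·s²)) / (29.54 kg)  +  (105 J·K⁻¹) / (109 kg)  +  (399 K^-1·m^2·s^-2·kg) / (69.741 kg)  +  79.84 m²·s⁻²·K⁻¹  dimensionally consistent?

Yes

Work out the base dimensions of each:
  (265 kg·m²/(K·s²)) / (29.54 kg):  [kg·m²·s⁻²·K⁻¹] / [kg] = m²·s⁻²·K⁻¹
  (105 J·K⁻¹) / (109 kg):  [kg·m²·s⁻²·K⁻¹] / [kg] = m²·s⁻²·K⁻¹
  (399 K^-1·m^2·s^-2·kg) / (69.741 kg):  [kg·m²·s⁻²·K⁻¹] / [kg] = m²·s⁻²·K⁻¹
  79.84 m²·s⁻²·K⁻¹:  m²·s⁻²·K⁻¹
Every term reduces to m²·s⁻²·K⁻¹.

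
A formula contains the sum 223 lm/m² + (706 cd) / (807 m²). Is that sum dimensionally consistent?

Work out the base dimensions of each:
  223 lm/m²:  lm·m⁻² = cd·m⁻² = m⁻²·cd
  (706 cd) / (807 m²):  [cd] / [m²] = m⁻²·cd
Both are m⁻²·cd, so they have the same dimensions and can be added.

Yes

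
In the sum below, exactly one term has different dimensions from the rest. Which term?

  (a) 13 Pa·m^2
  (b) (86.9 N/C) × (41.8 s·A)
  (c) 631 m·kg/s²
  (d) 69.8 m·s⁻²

(d)

Reduce each to base SI dimensions:
  (a) Pa·m² = N·m⁻²·m² = kg·m·s⁻²
  (b) [kg·m·s⁻³·A⁻¹] · [s·A] = kg·m·s⁻²
  (c) kg·m·s⁻²
  (d) m·s⁻²
All reduce to kg·m·s⁻² except (d), which is m·s⁻².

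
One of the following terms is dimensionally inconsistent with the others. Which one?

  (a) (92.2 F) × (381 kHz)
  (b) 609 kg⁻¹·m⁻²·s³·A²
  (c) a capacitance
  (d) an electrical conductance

Dimensions:
  (a) [kg⁻¹·m⁻²·s⁴·A²] · [s⁻¹] = kg⁻¹·m⁻²·s³·A²
  (b) kg⁻¹·m⁻²·s³·A²
  (c) [capacitance] = kg⁻¹·m⁻²·s⁴·A²
  (d) [electrical conductance] = kg⁻¹·m⁻²·s³·A²
All reduce to kg⁻¹·m⁻²·s³·A² except (c), which is kg⁻¹·m⁻²·s⁴·A².

(c)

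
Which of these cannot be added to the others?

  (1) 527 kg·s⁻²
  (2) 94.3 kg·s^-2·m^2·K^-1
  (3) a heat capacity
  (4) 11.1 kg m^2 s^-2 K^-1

In SI base units:
  (1) kg·s⁻²
  (2) kg·m²·s⁻²·K⁻¹
  (3) [heat capacity] = kg·m²·s⁻²·K⁻¹
  (4) kg·m²·s⁻²·K⁻¹
All reduce to kg·m²·s⁻²·K⁻¹ except (1), which is kg·s⁻².

(1)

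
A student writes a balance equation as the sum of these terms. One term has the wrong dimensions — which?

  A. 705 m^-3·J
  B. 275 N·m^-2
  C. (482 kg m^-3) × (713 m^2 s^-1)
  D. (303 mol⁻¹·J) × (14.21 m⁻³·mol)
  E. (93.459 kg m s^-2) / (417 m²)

C.

Dimensions:
  A. J·m⁻³ = N·m·m⁻³ = kg·m⁻¹·s⁻²
  B. N·m⁻² = kg·m·s⁻²·m⁻² = kg·m⁻¹·s⁻²
  C. [kg·m⁻³] · [m²·s⁻¹] = kg·m⁻¹·s⁻¹
  D. [kg·m²·s⁻²·mol⁻¹] · [m⁻³·mol] = kg·m⁻¹·s⁻²
  E. [kg·m·s⁻²] / [m²] = kg·m⁻¹·s⁻²
All reduce to kg·m⁻¹·s⁻² except C., which is kg·m⁻¹·s⁻¹.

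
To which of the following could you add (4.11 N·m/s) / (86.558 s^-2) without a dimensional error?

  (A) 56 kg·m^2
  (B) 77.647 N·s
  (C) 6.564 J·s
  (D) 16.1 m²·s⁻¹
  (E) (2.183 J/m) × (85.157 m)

Reference: [kg·m²·s⁻³] / [s⁻²] = kg·m²·s⁻¹.
Each option:
  (A) kg·m²
  (B) N·s = kg·m·s⁻²·s = kg·m·s⁻¹
  (C) J·s = N·m·s = kg·m²·s⁻¹  ← same
  (D) m²·s⁻¹
  (E) [kg·m·s⁻²] · [m] = kg·m²·s⁻²
Only (C) matches kg·m²·s⁻¹.

(C)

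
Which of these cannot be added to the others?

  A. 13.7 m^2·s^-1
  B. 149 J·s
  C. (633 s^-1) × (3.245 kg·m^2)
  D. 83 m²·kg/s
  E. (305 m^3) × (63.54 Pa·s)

A.

Reduce each to base SI dimensions:
  A. m²·s⁻¹
  B. J·s = N·m·s = kg·m²·s⁻¹
  C. [s⁻¹] · [kg·m²] = kg·m²·s⁻¹
  D. kg·m²·s⁻¹
  E. [m³] · [kg·m⁻¹·s⁻¹] = kg·m²·s⁻¹
All reduce to kg·m²·s⁻¹ except A., which is m²·s⁻¹.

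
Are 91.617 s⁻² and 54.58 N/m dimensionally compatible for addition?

Work out the base dimensions of each:
  91.617 s⁻²:  s⁻²
  54.58 N/m:  N·m⁻¹ = kg·m·s⁻²·m⁻¹ = kg·s⁻²
s⁻² ≠ kg·s⁻², so they cannot be added.

No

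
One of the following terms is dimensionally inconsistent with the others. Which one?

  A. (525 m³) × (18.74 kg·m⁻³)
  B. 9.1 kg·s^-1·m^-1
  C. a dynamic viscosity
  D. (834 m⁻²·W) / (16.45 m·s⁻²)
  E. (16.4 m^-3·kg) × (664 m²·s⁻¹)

Reduce each to base SI dimensions:
  A. [m³] · [kg·m⁻³] = kg
  B. kg·m⁻¹·s⁻¹
  C. [dynamic viscosity] = kg·m⁻¹·s⁻¹
  D. [kg·s⁻³] / [m·s⁻²] = kg·m⁻¹·s⁻¹
  E. [kg·m⁻³] · [m²·s⁻¹] = kg·m⁻¹·s⁻¹
All reduce to kg·m⁻¹·s⁻¹ except A., which is kg.

A.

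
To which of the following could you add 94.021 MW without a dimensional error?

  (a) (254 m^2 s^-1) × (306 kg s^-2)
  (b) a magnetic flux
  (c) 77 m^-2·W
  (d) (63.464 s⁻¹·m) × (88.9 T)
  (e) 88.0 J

(a)

Reference: W = J·s⁻¹ = kg·m²·s⁻³.
Each option:
  (a) [m²·s⁻¹] · [kg·s⁻²] = kg·m²·s⁻³  ← same
  (b) [magnetic flux] = kg·m²·s⁻²·A⁻¹
  (c) W·m⁻² = J·s⁻¹·m⁻² = kg·s⁻³
  (d) [m·s⁻¹] · [kg·s⁻²·A⁻¹] = kg·m·s⁻³·A⁻¹
  (e) J = N·m = kg·m²·s⁻²
Only (a) matches kg·m²·s⁻³.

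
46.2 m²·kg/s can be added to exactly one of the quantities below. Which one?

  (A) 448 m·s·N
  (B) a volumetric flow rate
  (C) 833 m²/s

Reference: kg·m²·s⁻¹.
Each option:
  (A) N·m·s = kg·m·s⁻²·m·s = kg·m²·s⁻¹  ← same
  (B) [volumetric flow rate] = m³·s⁻¹
  (C) m²·s⁻¹
Only (A) matches kg·m²·s⁻¹.

(A)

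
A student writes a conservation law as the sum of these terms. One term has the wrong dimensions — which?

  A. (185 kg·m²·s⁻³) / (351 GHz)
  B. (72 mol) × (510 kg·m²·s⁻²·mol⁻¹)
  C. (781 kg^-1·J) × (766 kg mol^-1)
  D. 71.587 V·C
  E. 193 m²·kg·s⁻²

Dimensions:
  A. [kg·m²·s⁻³] / [s⁻¹] = kg·m²·s⁻²
  B. [mol] · [kg·m²·s⁻²·mol⁻¹] = kg·m²·s⁻²
  C. [m²·s⁻²] · [kg·mol⁻¹] = kg·m²·s⁻²·mol⁻¹
  D. C·V = s·A·J·C⁻¹ = kg·m²·s⁻²
  E. kg·m²·s⁻²
All reduce to kg·m²·s⁻² except C., which is kg·m²·s⁻²·mol⁻¹.

C.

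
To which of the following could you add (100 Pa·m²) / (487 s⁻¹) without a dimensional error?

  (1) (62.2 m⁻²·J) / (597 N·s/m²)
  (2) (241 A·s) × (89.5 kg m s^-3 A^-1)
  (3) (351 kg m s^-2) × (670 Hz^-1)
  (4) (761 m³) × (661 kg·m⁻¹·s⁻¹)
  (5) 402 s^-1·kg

(3)

Reference: [kg·m·s⁻²] / [s⁻¹] = kg·m·s⁻¹.
Each option:
  (1) [kg·s⁻²] / [kg·m⁻¹·s⁻¹] = m·s⁻¹
  (2) [s·A] · [kg·m·s⁻³·A⁻¹] = kg·m·s⁻²
  (3) [kg·m·s⁻²] · [s] = kg·m·s⁻¹  ← same
  (4) [m³] · [kg·m⁻¹·s⁻¹] = kg·m²·s⁻¹
  (5) kg·s⁻¹
Only (3) matches kg·m·s⁻¹.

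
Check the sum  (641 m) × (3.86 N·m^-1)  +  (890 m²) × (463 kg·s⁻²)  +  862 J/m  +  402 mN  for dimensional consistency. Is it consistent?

Expand each in SI base units:
  (641 m) × (3.86 N·m^-1):  [m] · [kg·s⁻²] = kg·m·s⁻²
  (890 m²) × (463 kg·s⁻²):  [m²] · [kg·s⁻²] = kg·m²·s⁻²
  862 J/m:  J·m⁻¹ = N·m·m⁻¹ = kg·m·s⁻²
  402 mN:  N = kg·m·s⁻²
The terms do not share a single dimension (kg·m²·s⁻² vs kg·m·s⁻²).

No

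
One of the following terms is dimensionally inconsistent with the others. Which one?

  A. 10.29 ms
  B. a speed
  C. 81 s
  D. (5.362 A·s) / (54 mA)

B.

Reduce each to base SI dimensions:
  A. s
  B. [speed] = m·s⁻¹
  C. s
  D. [s·A] / [A] = s
All reduce to s except B., which is m·s⁻¹.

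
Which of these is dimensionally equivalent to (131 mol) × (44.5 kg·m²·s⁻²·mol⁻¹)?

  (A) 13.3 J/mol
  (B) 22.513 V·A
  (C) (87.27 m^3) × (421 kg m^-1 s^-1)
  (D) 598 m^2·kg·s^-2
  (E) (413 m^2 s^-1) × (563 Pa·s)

Reference: [mol] · [kg·m²·s⁻²·mol⁻¹] = kg·m²·s⁻².
Each option:
  (A) J·mol⁻¹ = N·m·mol⁻¹ = kg·m²·s⁻²·mol⁻¹
  (B) V·A = J·C⁻¹·A = kg·m²·s⁻³
  (C) [m³] · [kg·m⁻¹·s⁻¹] = kg·m²·s⁻¹
  (D) kg·m²·s⁻²  ← same
  (E) [m²·s⁻¹] · [kg·m⁻¹·s⁻¹] = kg·m·s⁻²
Only (D) matches kg·m²·s⁻².

(D)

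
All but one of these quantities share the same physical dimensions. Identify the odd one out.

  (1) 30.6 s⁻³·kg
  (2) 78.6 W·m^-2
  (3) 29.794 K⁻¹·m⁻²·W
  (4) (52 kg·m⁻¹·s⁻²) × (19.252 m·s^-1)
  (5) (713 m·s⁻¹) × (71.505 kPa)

Reduce each to base SI dimensions:
  (1) kg·s⁻³
  (2) W·m⁻² = J·s⁻¹·m⁻² = kg·s⁻³
  (3) W·m⁻²·K⁻¹ = J·s⁻¹·m⁻²·K⁻¹ = kg·s⁻³·K⁻¹
  (4) [kg·m⁻¹·s⁻²] · [m·s⁻¹] = kg·s⁻³
  (5) [m·s⁻¹] · [kg·m⁻¹·s⁻²] = kg·s⁻³
All reduce to kg·s⁻³ except (3), which is kg·s⁻³·K⁻¹.

(3)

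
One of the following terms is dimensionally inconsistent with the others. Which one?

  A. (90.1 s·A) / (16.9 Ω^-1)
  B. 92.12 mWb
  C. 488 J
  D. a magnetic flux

C.

Expand each in SI base units:
  A. [s·A] / [kg⁻¹·m⁻²·s³·A²] = kg·m²·s⁻²·A⁻¹
  B. Wb = V·s = kg·m²·s⁻²·A⁻¹
  C. J = N·m = kg·m²·s⁻²
  D. [magnetic flux] = kg·m²·s⁻²·A⁻¹
All reduce to kg·m²·s⁻²·A⁻¹ except C., which is kg·m²·s⁻².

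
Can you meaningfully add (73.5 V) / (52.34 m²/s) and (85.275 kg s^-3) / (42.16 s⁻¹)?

No

Reduce each to base SI dimensions:
  (73.5 V) / (52.34 m²/s):  [kg·m²·s⁻³·A⁻¹] / [m²·s⁻¹] = kg·s⁻²·A⁻¹
  (85.275 kg s^-3) / (42.16 s⁻¹):  [kg·s⁻³] / [s⁻¹] = kg·s⁻²
kg·s⁻²·A⁻¹ ≠ kg·s⁻², so they cannot be added.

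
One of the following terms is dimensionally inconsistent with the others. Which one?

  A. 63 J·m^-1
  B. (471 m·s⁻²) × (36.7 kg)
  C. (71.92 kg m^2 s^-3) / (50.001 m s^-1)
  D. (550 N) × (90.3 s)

D.

Expand each in SI base units:
  A. J·m⁻¹ = N·m·m⁻¹ = kg·m·s⁻²
  B. [m·s⁻²] · [kg] = kg·m·s⁻²
  C. [kg·m²·s⁻³] / [m·s⁻¹] = kg·m·s⁻²
  D. [kg·m·s⁻²] · [s] = kg·m·s⁻¹
All reduce to kg·m·s⁻² except D., which is kg·m·s⁻¹.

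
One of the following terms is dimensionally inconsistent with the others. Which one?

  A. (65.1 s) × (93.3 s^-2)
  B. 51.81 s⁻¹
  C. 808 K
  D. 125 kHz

Expand each in SI base units:
  A. [s] · [s⁻²] = s⁻¹
  B. s⁻¹
  C. K
  D. Hz = s⁻¹
All reduce to s⁻¹ except C., which is K.

C.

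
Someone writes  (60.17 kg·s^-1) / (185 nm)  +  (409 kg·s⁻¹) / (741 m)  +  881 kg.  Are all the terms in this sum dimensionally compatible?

Reduce each to base SI dimensions:
  (60.17 kg·s^-1) / (185 nm):  [kg·s⁻¹] / [m] = kg·m⁻¹·s⁻¹
  (409 kg·s⁻¹) / (741 m):  [kg·s⁻¹] / [m] = kg·m⁻¹·s⁻¹
  881 kg:  kg
The terms do not share a single dimension (kg vs kg·m⁻¹·s⁻¹).

No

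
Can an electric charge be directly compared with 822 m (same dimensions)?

Dimensions:
  an electric charge:  [electric charge] = s·A
  822 m:  m
s·A ≠ m, so they cannot be added.

No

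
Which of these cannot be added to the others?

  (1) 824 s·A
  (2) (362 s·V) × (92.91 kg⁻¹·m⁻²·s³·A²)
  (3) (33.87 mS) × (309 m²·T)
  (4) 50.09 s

(4)

Reduce each to base SI dimensions:
  (1) A·s = s·A
  (2) [kg·m²·s⁻²·A⁻¹] · [kg⁻¹·m⁻²·s³·A²] = s·A
  (3) [kg⁻¹·m⁻²·s³·A²] · [kg·m²·s⁻²·A⁻¹] = s·A
  (4) s
All reduce to s·A except (4), which is s.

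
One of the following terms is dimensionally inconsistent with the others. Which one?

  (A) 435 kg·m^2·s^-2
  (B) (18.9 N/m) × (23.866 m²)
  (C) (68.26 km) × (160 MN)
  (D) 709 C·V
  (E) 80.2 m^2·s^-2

Work out the base dimensions of each:
  (A) kg·m²·s⁻²
  (B) [kg·s⁻²] · [m²] = kg·m²·s⁻²
  (C) [m] · [kg·m·s⁻²] = kg·m²·s⁻²
  (D) C·V = s·A·J·C⁻¹ = kg·m²·s⁻²
  (E) m²·s⁻²
All reduce to kg·m²·s⁻² except (E), which is m²·s⁻².

(E)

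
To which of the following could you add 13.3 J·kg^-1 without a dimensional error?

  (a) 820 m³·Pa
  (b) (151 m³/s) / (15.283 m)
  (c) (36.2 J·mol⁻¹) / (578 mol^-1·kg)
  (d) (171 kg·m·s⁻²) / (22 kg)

(c)

Reference: J·kg⁻¹ = N·m·kg⁻¹ = m²·s⁻².
Each option:
  (a) Pa·m³ = N·m⁻²·m³ = kg·m²·s⁻²
  (b) [m³·s⁻¹] / [m] = m²·s⁻¹
  (c) [kg·m²·s⁻²·mol⁻¹] / [kg·mol⁻¹] = m²·s⁻²  ← same
  (d) [kg·m·s⁻²] / [kg] = m·s⁻²
Only (c) matches m²·s⁻².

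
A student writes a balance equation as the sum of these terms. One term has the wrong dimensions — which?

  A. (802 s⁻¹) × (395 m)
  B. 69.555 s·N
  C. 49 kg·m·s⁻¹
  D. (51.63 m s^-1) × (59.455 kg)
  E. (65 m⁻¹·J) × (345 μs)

Expand each in SI base units:
  A. [s⁻¹] · [m] = m·s⁻¹
  B. N·s = kg·m·s⁻²·s = kg·m·s⁻¹
  C. kg·m·s⁻¹
  D. [m·s⁻¹] · [kg] = kg·m·s⁻¹
  E. [kg·m·s⁻²] · [s] = kg·m·s⁻¹
All reduce to kg·m·s⁻¹ except A., which is m·s⁻¹.

A.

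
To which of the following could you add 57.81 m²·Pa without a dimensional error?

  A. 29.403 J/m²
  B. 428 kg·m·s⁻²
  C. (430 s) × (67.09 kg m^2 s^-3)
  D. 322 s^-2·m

B.

Reference: Pa·m² = N·m⁻²·m² = kg·m·s⁻².
Each option:
  A. J·m⁻² = N·m·m⁻² = kg·s⁻²
  B. kg·m·s⁻²  ← same
  C. [s] · [kg·m²·s⁻³] = kg·m²·s⁻²
  D. m·s⁻²
Only B. matches kg·m·s⁻².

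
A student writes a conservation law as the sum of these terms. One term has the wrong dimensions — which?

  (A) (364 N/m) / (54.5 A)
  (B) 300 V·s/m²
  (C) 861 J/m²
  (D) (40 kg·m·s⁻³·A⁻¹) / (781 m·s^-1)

Dimensions:
  (A) [kg·s⁻²] / [A] = kg·s⁻²·A⁻¹
  (B) V·s·m⁻² = J·C⁻¹·s·m⁻² = kg·s⁻²·A⁻¹
  (C) J·m⁻² = N·m·m⁻² = kg·s⁻²
  (D) [kg·m·s⁻³·A⁻¹] / [m·s⁻¹] = kg·s⁻²·A⁻¹
All reduce to kg·s⁻²·A⁻¹ except (C), which is kg·s⁻².

(C)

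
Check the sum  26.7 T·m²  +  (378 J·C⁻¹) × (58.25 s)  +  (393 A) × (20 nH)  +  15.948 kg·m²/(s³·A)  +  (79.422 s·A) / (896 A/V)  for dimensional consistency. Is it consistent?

Work out the base dimensions of each:
  26.7 T·m²:  T·m² = Wb·m⁻²·m² = kg·m²·s⁻²·A⁻¹
  (378 J·C⁻¹) × (58.25 s):  [kg·m²·s⁻³·A⁻¹] · [s] = kg·m²·s⁻²·A⁻¹
  (393 A) × (20 nH):  [A] · [kg·m²·s⁻²·A⁻²] = kg·m²·s⁻²·A⁻¹
  15.948 kg·m²/(s³·A):  kg·m²·s⁻³·A⁻¹
  (79.422 s·A) / (896 A/V):  [s·A] / [kg⁻¹·m⁻²·s³·A²] = kg·m²·s⁻²·A⁻¹
The terms do not share a single dimension (kg·m²·s⁻²·A⁻¹ vs kg·m²·s⁻³·A⁻¹).

No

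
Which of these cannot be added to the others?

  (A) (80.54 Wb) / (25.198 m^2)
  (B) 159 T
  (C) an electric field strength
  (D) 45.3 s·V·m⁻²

Expand each in SI base units:
  (A) [kg·m²·s⁻²·A⁻¹] / [m²] = kg·s⁻²·A⁻¹
  (B) T = Wb·m⁻² = kg·s⁻²·A⁻¹
  (C) [electric field strength] = kg·m·s⁻³·A⁻¹
  (D) V·s·m⁻² = J·C⁻¹·s·m⁻² = kg·s⁻²·A⁻¹
All reduce to kg·s⁻²·A⁻¹ except (C), which is kg·m·s⁻³·A⁻¹.

(C)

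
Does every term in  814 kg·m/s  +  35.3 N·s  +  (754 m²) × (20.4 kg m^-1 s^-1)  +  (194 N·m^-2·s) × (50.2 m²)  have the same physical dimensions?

Yes

Work out the base dimensions of each:
  814 kg·m/s:  kg·m·s⁻¹
  35.3 N·s:  N·s = kg·m·s⁻²·s = kg·m·s⁻¹
  (754 m²) × (20.4 kg m^-1 s^-1):  [m²] · [kg·m⁻¹·s⁻¹] = kg·m·s⁻¹
  (194 N·m^-2·s) × (50.2 m²):  [kg·m⁻¹·s⁻¹] · [m²] = kg·m·s⁻¹
Every term reduces to kg·m·s⁻¹.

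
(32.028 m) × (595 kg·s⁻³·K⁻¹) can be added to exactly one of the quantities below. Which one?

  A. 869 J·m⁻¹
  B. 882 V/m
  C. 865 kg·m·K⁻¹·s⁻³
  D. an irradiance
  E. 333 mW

C.

Reference: [m] · [kg·s⁻³·K⁻¹] = kg·m·s⁻³·K⁻¹.
Each option:
  A. J·m⁻¹ = N·m·m⁻¹ = kg·m·s⁻²
  B. V·m⁻¹ = J·C⁻¹·m⁻¹ = kg·m·s⁻³·A⁻¹
  C. kg·m·s⁻³·K⁻¹  ← same
  D. [irradiance] = kg·s⁻³
  E. W = J·s⁻¹ = kg·m²·s⁻³
Only C. matches kg·m·s⁻³·K⁻¹.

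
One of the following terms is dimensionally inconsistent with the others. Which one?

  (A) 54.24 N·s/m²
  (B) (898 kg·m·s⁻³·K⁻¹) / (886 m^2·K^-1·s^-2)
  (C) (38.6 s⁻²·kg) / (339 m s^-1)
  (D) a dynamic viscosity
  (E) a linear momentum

Reduce each to base SI dimensions:
  (A) N·s·m⁻² = kg·m·s⁻²·s·m⁻² = kg·m⁻¹·s⁻¹
  (B) [kg·m·s⁻³·K⁻¹] / [m²·s⁻²·K⁻¹] = kg·m⁻¹·s⁻¹
  (C) [kg·s⁻²] / [m·s⁻¹] = kg·m⁻¹·s⁻¹
  (D) [dynamic viscosity] = kg·m⁻¹·s⁻¹
  (E) [linear momentum] = kg·m·s⁻¹
All reduce to kg·m⁻¹·s⁻¹ except (E), which is kg·m·s⁻¹.

(E)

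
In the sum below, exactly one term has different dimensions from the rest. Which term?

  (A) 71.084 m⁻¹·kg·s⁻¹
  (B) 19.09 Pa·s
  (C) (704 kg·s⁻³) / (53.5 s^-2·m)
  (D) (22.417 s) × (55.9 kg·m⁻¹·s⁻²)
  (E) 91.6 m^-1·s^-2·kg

Work out the base dimensions of each:
  (A) kg·m⁻¹·s⁻¹
  (B) Pa·s = N·m⁻²·s = kg·m⁻¹·s⁻¹
  (C) [kg·s⁻³] / [m·s⁻²] = kg·m⁻¹·s⁻¹
  (D) [s] · [kg·m⁻¹·s⁻²] = kg·m⁻¹·s⁻¹
  (E) kg·m⁻¹·s⁻²
All reduce to kg·m⁻¹·s⁻¹ except (E), which is kg·m⁻¹·s⁻².

(E)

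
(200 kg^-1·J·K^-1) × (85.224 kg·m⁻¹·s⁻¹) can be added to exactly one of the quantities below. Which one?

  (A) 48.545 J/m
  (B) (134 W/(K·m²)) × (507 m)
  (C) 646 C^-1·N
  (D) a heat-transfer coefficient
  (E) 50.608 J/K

(B)

Reference: [m²·s⁻²·K⁻¹] · [kg·m⁻¹·s⁻¹] = kg·m·s⁻³·K⁻¹.
Each option:
  (A) J·m⁻¹ = N·m·m⁻¹ = kg·m·s⁻²
  (B) [kg·s⁻³·K⁻¹] · [m] = kg·m·s⁻³·K⁻¹  ← same
  (C) N·C⁻¹ = kg·m·s⁻²·(s·A)⁻¹ = kg·m·s⁻³·A⁻¹
  (D) [heat-transfer coefficient] = kg·s⁻³·K⁻¹
  (E) J·K⁻¹ = N·m·K⁻¹ = kg·m²·s⁻²·K⁻¹
Only (B) matches kg·m·s⁻³·K⁻¹.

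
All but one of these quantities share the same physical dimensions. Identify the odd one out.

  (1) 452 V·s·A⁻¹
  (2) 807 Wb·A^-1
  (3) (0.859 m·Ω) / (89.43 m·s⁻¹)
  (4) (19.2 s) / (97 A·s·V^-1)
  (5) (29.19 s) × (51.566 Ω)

(4)

In SI base units:
  (1) V·s·A⁻¹ = J·C⁻¹·s·A⁻¹ = kg·m²·s⁻²·A⁻²
  (2) Wb·A⁻¹ = V·s·A⁻¹ = kg·m²·s⁻²·A⁻²
  (3) [kg·m³·s⁻³·A⁻²] / [m·s⁻¹] = kg·m²·s⁻²·A⁻²
  (4) [s] / [kg⁻¹·m⁻²·s⁴·A²] = kg·m²·s⁻³·A⁻²
  (5) [s] · [kg·m²·s⁻³·A⁻²] = kg·m²·s⁻²·A⁻²
All reduce to kg·m²·s⁻²·A⁻² except (4), which is kg·m²·s⁻³·A⁻².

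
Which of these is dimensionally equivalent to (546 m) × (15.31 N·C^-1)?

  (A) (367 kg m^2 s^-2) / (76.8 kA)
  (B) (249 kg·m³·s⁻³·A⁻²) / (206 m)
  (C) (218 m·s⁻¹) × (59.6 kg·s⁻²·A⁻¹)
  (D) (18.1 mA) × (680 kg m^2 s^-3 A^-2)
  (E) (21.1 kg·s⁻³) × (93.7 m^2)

(D)

Reference: [m] · [kg·m·s⁻³·A⁻¹] = kg·m²·s⁻³·A⁻¹.
Each option:
  (A) [kg·m²·s⁻²] / [A] = kg·m²·s⁻²·A⁻¹
  (B) [kg·m³·s⁻³·A⁻²] / [m] = kg·m²·s⁻³·A⁻²
  (C) [m·s⁻¹] · [kg·s⁻²·A⁻¹] = kg·m·s⁻³·A⁻¹
  (D) [A] · [kg·m²·s⁻³·A⁻²] = kg·m²·s⁻³·A⁻¹  ← same
  (E) [kg·s⁻³] · [m²] = kg·m²·s⁻³
Only (D) matches kg·m²·s⁻³·A⁻¹.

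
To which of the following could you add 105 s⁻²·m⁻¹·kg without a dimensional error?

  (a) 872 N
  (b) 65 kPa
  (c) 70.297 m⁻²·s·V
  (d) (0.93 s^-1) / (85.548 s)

(b)

Reference: kg·m⁻¹·s⁻².
Each option:
  (a) N = kg·m·s⁻²
  (b) Pa = N·m⁻² = kg·m⁻¹·s⁻²  ← same
  (c) V·s·m⁻² = J·C⁻¹·s·m⁻² = kg·s⁻²·A⁻¹
  (d) [s⁻¹] / [s] = s⁻²
Only (b) matches kg·m⁻¹·s⁻².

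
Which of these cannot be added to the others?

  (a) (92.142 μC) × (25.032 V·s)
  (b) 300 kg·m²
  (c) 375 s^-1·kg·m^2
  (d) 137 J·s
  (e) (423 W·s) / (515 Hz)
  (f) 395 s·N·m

(b)

Expand each in SI base units:
  (a) [s·A] · [kg·m²·s⁻²·A⁻¹] = kg·m²·s⁻¹
  (b) kg·m²
  (c) kg·m²·s⁻¹
  (d) J·s = N·m·s = kg·m²·s⁻¹
  (e) [kg·m²·s⁻²] / [s⁻¹] = kg·m²·s⁻¹
  (f) N·m·s = kg·m·s⁻²·m·s = kg·m²·s⁻¹
All reduce to kg·m²·s⁻¹ except (b), which is kg·m².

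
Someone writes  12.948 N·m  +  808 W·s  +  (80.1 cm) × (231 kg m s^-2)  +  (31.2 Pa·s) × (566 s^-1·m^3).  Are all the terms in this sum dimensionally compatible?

Yes

Expand each in SI base units:
  12.948 N·m:  N·m = kg·m·s⁻²·m = kg·m²·s⁻²
  808 W·s:  W·s = J·s⁻¹·s = kg·m²·s⁻²
  (80.1 cm) × (231 kg m s^-2):  [m] · [kg·m·s⁻²] = kg·m²·s⁻²
  (31.2 Pa·s) × (566 s^-1·m^3):  [kg·m⁻¹·s⁻¹] · [m³·s⁻¹] = kg·m²·s⁻²
Every term reduces to kg·m²·s⁻².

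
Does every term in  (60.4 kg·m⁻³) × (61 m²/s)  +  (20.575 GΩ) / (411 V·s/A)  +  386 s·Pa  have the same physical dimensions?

No

In SI base units:
  (60.4 kg·m⁻³) × (61 m²/s):  [kg·m⁻³] · [m²·s⁻¹] = kg·m⁻¹·s⁻¹
  (20.575 GΩ) / (411 V·s/A):  [kg·m²·s⁻³·A⁻²] / [kg·m²·s⁻²·A⁻²] = s⁻¹
  386 s·Pa:  Pa·s = N·m⁻²·s = kg·m⁻¹·s⁻¹
The terms do not share a single dimension (kg·m⁻¹·s⁻¹ vs s⁻¹).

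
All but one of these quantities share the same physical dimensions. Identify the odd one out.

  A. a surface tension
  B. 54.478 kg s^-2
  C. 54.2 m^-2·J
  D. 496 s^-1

D.

Expand each in SI base units:
  A. [surface tension] = kg·s⁻²
  B. kg·s⁻²
  C. J·m⁻² = N·m·m⁻² = kg·s⁻²
  D. s⁻¹
All reduce to kg·s⁻² except D., which is s⁻¹.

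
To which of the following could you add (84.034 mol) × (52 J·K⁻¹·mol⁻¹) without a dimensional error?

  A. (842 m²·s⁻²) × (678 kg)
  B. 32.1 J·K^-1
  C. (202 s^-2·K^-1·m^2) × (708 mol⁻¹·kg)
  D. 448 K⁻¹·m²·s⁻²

B.

Reference: [mol] · [kg·m²·s⁻²·K⁻¹·mol⁻¹] = kg·m²·s⁻²·K⁻¹.
Each option:
  A. [m²·s⁻²] · [kg] = kg·m²·s⁻²
  B. J·K⁻¹ = N·m·K⁻¹ = kg·m²·s⁻²·K⁻¹  ← same
  C. [m²·s⁻²·K⁻¹] · [kg·mol⁻¹] = kg·m²·s⁻²·K⁻¹·mol⁻¹
  D. m²·s⁻²·K⁻¹
Only B. matches kg·m²·s⁻²·K⁻¹.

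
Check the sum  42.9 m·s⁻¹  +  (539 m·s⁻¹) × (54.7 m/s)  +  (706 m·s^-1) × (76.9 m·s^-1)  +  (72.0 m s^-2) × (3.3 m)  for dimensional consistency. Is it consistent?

In SI base units:
  42.9 m·s⁻¹:  m·s⁻¹
  (539 m·s⁻¹) × (54.7 m/s):  [m·s⁻¹] · [m·s⁻¹] = m²·s⁻²
  (706 m·s^-1) × (76.9 m·s^-1):  [m·s⁻¹] · [m·s⁻¹] = m²·s⁻²
  (72.0 m s^-2) × (3.3 m):  [m·s⁻²] · [m] = m²·s⁻²
The terms do not share a single dimension (m²·s⁻² vs m·s⁻¹).

No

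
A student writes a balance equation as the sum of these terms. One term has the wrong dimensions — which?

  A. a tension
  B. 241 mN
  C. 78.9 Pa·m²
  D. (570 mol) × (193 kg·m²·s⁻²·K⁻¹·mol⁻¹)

D.

Expand each in SI base units:
  A. [tension] = kg·m·s⁻²
  B. N = kg·m·s⁻²
  C. Pa·m² = N·m⁻²·m² = kg·m·s⁻²
  D. [mol] · [kg·m²·s⁻²·K⁻¹·mol⁻¹] = kg·m²·s⁻²·K⁻¹
All reduce to kg·m·s⁻² except D., which is kg·m²·s⁻²·K⁻¹.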